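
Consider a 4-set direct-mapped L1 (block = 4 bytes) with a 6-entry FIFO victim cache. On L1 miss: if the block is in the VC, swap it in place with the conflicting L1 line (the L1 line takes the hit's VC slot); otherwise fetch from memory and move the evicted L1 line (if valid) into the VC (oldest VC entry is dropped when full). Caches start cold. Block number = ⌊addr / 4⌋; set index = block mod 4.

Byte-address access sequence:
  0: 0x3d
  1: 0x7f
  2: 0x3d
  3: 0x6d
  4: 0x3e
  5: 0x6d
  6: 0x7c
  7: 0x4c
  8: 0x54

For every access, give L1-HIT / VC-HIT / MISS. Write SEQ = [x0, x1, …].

#0 0x3d→b15/s3 MISS; vc=[]
#1 0x7f→b31/s3 MISS; vc=[15]
#2 0x3d→b15/s3 VC-HIT; vc=[31]
#3 0x6d→b27/s3 MISS; vc=[31,15]
#4 0x3e→b15/s3 VC-HIT; vc=[31,27]
#5 0x6d→b27/s3 VC-HIT; vc=[31,15]
#6 0x7c→b31/s3 VC-HIT; vc=[27,15]
#7 0x4c→b19/s3 MISS; vc=[27,15,31]
#8 0x54→b21/s1 MISS; vc=[27,15,31]

SEQ = [MISS, MISS, VC-HIT, MISS, VC-HIT, VC-HIT, VC-HIT, MISS, MISS]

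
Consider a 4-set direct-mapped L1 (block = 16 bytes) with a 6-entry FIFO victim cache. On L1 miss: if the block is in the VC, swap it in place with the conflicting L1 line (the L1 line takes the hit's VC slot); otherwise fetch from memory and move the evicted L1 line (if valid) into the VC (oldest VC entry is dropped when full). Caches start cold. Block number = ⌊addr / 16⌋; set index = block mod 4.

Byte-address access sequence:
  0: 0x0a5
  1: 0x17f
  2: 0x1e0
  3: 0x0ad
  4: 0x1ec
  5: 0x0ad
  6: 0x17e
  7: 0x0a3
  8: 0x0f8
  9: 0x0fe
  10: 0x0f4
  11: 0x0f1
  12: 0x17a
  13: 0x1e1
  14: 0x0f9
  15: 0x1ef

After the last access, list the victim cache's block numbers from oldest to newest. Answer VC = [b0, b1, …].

VC = [10, 23]

  [0] addr=0xa5 blk=10 s=2: MISS | VC []
  [1] addr=0x17f blk=23 s=3: MISS | VC []
  [2] addr=0x1e0 blk=30 s=2: MISS | VC [10]
  [3] addr=0xad blk=10 s=2: VC-HIT | VC [30]
  [4] addr=0x1ec blk=30 s=2: VC-HIT | VC [10]
  [5] addr=0xad blk=10 s=2: VC-HIT | VC [30]
  [6] addr=0x17e blk=23 s=3: L1-HIT | VC [30]
  [7] addr=0xa3 blk=10 s=2: L1-HIT | VC [30]
  [8] addr=0xf8 blk=15 s=3: MISS | VC [30, 23]
  [9] addr=0xfe blk=15 s=3: L1-HIT | VC [30, 23]
  [10] addr=0xf4 blk=15 s=3: L1-HIT | VC [30, 23]
  [11] addr=0xf1 blk=15 s=3: L1-HIT | VC [30, 23]
  [12] addr=0x17a blk=23 s=3: VC-HIT | VC [30, 15]
  [13] addr=0x1e1 blk=30 s=2: VC-HIT | VC [10, 15]
  [14] addr=0xf9 blk=15 s=3: VC-HIT | VC [10, 23]
  [15] addr=0x1ef blk=30 s=2: L1-HIT | VC [10, 23]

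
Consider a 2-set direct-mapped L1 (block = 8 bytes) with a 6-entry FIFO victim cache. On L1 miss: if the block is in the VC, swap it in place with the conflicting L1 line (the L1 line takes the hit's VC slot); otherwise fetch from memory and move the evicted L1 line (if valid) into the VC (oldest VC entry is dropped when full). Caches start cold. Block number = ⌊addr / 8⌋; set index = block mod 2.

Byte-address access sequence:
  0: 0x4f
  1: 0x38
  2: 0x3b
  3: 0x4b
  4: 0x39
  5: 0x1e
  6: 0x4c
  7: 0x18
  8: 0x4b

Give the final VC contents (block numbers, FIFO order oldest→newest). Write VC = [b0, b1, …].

#0 0x4f→b9/s1 MISS; vc=[]
#1 0x38→b7/s1 MISS; vc=[9]
#2 0x3b→b7/s1 L1-HIT; vc=[9]
#3 0x4b→b9/s1 VC-HIT; vc=[7]
#4 0x39→b7/s1 VC-HIT; vc=[9]
#5 0x1e→b3/s1 MISS; vc=[9,7]
#6 0x4c→b9/s1 VC-HIT; vc=[3,7]
#7 0x18→b3/s1 VC-HIT; vc=[9,7]
#8 0x4b→b9/s1 VC-HIT; vc=[3,7]

VC = [3, 7]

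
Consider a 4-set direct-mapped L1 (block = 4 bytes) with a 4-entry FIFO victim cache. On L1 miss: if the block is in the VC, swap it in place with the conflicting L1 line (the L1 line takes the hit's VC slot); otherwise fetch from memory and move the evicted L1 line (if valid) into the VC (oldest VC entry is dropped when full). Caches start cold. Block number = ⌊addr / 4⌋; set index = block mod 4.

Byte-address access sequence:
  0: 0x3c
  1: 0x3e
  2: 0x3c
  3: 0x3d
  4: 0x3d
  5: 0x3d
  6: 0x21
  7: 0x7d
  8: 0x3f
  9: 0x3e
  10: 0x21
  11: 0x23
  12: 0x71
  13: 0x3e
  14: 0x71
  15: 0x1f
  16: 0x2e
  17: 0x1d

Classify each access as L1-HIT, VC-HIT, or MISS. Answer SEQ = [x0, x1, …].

SEQ = [MISS, L1-HIT, L1-HIT, L1-HIT, L1-HIT, L1-HIT, MISS, MISS, VC-HIT, L1-HIT, L1-HIT, L1-HIT, MISS, L1-HIT, L1-HIT, MISS, MISS, VC-HIT]

  [0] addr=0x3c blk=15 s=3: MISS | VC []
  [1] addr=0x3e blk=15 s=3: L1-HIT | VC []
  [2] addr=0x3c blk=15 s=3: L1-HIT | VC []
  [3] addr=0x3d blk=15 s=3: L1-HIT | VC []
  [4] addr=0x3d blk=15 s=3: L1-HIT | VC []
  [5] addr=0x3d blk=15 s=3: L1-HIT | VC []
  [6] addr=0x21 blk=8 s=0: MISS | VC []
  [7] addr=0x7d blk=31 s=3: MISS | VC [15]
  [8] addr=0x3f blk=15 s=3: VC-HIT | VC [31]
  [9] addr=0x3e blk=15 s=3: L1-HIT | VC [31]
  [10] addr=0x21 blk=8 s=0: L1-HIT | VC [31]
  [11] addr=0x23 blk=8 s=0: L1-HIT | VC [31]
  [12] addr=0x71 blk=28 s=0: MISS | VC [31, 8]
  [13] addr=0x3e blk=15 s=3: L1-HIT | VC [31, 8]
  [14] addr=0x71 blk=28 s=0: L1-HIT | VC [31, 8]
  [15] addr=0x1f blk=7 s=3: MISS | VC [31, 8, 15]
  [16] addr=0x2e blk=11 s=3: MISS | VC [31, 8, 15, 7]
  [17] addr=0x1d blk=7 s=3: VC-HIT | VC [31, 8, 15, 11]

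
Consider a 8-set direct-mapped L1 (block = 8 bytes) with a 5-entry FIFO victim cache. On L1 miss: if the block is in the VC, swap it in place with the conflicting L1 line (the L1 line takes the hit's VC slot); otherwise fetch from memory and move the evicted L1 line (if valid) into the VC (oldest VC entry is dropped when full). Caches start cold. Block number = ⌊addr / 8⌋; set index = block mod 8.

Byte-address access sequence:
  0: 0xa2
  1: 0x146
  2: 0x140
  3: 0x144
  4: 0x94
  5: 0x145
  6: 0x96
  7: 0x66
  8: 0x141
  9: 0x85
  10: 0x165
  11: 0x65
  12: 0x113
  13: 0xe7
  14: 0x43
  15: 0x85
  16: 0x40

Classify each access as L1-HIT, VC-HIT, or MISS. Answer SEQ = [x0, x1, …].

0: 0xa2 (blk 20, set 4) → MISS  vc=[]
1: 0x146 (blk 40, set 0) → MISS  vc=[]
2: 0x140 (blk 40, set 0) → L1-HIT  vc=[]
3: 0x144 (blk 40, set 0) → L1-HIT  vc=[]
4: 0x94 (blk 18, set 2) → MISS  vc=[]
5: 0x145 (blk 40, set 0) → L1-HIT  vc=[]
6: 0x96 (blk 18, set 2) → L1-HIT  vc=[]
7: 0x66 (blk 12, set 4) → MISS  vc=[20]
8: 0x141 (blk 40, set 0) → L1-HIT  vc=[20]
9: 0x85 (blk 16, set 0) → MISS  vc=[20, 40]
10: 0x165 (blk 44, set 4) → MISS  vc=[20, 40, 12]
11: 0x65 (blk 12, set 4) → VC-HIT  vc=[20, 40, 44]
12: 0x113 (blk 34, set 2) → MISS  vc=[20, 40, 44, 18]
13: 0xe7 (blk 28, set 4) → MISS  vc=[20, 40, 44, 18, 12]
14: 0x43 (blk 8, set 0) → MISS  vc=[40, 44, 18, 12, 16]
15: 0x85 (blk 16, set 0) → VC-HIT  vc=[40, 44, 18, 12, 8]
16: 0x40 (blk 8, set 0) → VC-HIT  vc=[40, 44, 18, 12, 16]

SEQ = [MISS, MISS, L1-HIT, L1-HIT, MISS, L1-HIT, L1-HIT, MISS, L1-HIT, MISS, MISS, VC-HIT, MISS, MISS, MISS, VC-HIT, VC-HIT]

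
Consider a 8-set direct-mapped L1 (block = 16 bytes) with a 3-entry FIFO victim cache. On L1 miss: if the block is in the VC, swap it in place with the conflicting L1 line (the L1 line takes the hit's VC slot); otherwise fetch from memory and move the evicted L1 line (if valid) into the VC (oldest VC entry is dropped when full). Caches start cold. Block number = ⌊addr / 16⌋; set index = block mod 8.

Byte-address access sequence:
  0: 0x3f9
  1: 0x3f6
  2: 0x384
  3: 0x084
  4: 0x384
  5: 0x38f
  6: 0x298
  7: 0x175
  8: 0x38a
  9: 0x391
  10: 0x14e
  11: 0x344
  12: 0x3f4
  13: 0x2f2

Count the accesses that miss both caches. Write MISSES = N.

  [0] addr=0x3f9 blk=63 s=7: MISS | VC []
  [1] addr=0x3f6 blk=63 s=7: L1-HIT | VC []
  [2] addr=0x384 blk=56 s=0: MISS | VC []
  [3] addr=0x84 blk=8 s=0: MISS | VC [56]
  [4] addr=0x384 blk=56 s=0: VC-HIT | VC [8]
  [5] addr=0x38f blk=56 s=0: L1-HIT | VC [8]
  [6] addr=0x298 blk=41 s=1: MISS | VC [8]
  [7] addr=0x175 blk=23 s=7: MISS | VC [8, 63]
  [8] addr=0x38a blk=56 s=0: L1-HIT | VC [8, 63]
  [9] addr=0x391 blk=57 s=1: MISS | VC [8, 63, 41]
  [10] addr=0x14e blk=20 s=4: MISS | VC [8, 63, 41]
  [11] addr=0x344 blk=52 s=4: MISS | VC [63, 41, 20]
  [12] addr=0x3f4 blk=63 s=7: VC-HIT | VC [23, 41, 20]
  [13] addr=0x2f2 blk=47 s=7: MISS | VC [41, 20, 63]

MISSES = 9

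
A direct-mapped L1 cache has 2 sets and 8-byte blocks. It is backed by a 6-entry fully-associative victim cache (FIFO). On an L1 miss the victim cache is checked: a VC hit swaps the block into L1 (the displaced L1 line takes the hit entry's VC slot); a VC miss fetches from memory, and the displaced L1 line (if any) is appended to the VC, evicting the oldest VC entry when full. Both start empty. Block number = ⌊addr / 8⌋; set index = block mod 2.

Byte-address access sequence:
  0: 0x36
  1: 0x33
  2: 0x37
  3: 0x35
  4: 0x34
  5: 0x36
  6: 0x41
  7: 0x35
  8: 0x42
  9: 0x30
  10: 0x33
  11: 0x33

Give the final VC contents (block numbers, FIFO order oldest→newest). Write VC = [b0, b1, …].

VC = [8]

0: 0x36 (blk 6, set 0) → MISS  vc=[]
1: 0x33 (blk 6, set 0) → L1-HIT  vc=[]
2: 0x37 (blk 6, set 0) → L1-HIT  vc=[]
3: 0x35 (blk 6, set 0) → L1-HIT  vc=[]
4: 0x34 (blk 6, set 0) → L1-HIT  vc=[]
5: 0x36 (blk 6, set 0) → L1-HIT  vc=[]
6: 0x41 (blk 8, set 0) → MISS  vc=[6]
7: 0x35 (blk 6, set 0) → VC-HIT  vc=[8]
8: 0x42 (blk 8, set 0) → VC-HIT  vc=[6]
9: 0x30 (blk 6, set 0) → VC-HIT  vc=[8]
10: 0x33 (blk 6, set 0) → L1-HIT  vc=[8]
11: 0x33 (blk 6, set 0) → L1-HIT  vc=[8]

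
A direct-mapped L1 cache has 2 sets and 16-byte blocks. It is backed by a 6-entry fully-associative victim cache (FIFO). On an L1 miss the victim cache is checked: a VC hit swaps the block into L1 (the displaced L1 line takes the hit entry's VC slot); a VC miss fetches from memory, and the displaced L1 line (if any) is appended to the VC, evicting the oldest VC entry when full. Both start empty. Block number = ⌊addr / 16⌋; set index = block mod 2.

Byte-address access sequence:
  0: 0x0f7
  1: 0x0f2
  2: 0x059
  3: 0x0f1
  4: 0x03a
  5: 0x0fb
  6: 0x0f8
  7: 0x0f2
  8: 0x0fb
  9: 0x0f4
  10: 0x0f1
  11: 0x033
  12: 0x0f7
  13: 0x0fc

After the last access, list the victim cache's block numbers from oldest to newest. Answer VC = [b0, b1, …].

VC = [5, 3]

0: 0xf7 (blk 15, set 1) → MISS  vc=[]
1: 0xf2 (blk 15, set 1) → L1-HIT  vc=[]
2: 0x59 (blk 5, set 1) → MISS  vc=[15]
3: 0xf1 (blk 15, set 1) → VC-HIT  vc=[5]
4: 0x3a (blk 3, set 1) → MISS  vc=[5, 15]
5: 0xfb (blk 15, set 1) → VC-HIT  vc=[5, 3]
6: 0xf8 (blk 15, set 1) → L1-HIT  vc=[5, 3]
7: 0xf2 (blk 15, set 1) → L1-HIT  vc=[5, 3]
8: 0xfb (blk 15, set 1) → L1-HIT  vc=[5, 3]
9: 0xf4 (blk 15, set 1) → L1-HIT  vc=[5, 3]
10: 0xf1 (blk 15, set 1) → L1-HIT  vc=[5, 3]
11: 0x33 (blk 3, set 1) → VC-HIT  vc=[5, 15]
12: 0xf7 (blk 15, set 1) → VC-HIT  vc=[5, 3]
13: 0xfc (blk 15, set 1) → L1-HIT  vc=[5, 3]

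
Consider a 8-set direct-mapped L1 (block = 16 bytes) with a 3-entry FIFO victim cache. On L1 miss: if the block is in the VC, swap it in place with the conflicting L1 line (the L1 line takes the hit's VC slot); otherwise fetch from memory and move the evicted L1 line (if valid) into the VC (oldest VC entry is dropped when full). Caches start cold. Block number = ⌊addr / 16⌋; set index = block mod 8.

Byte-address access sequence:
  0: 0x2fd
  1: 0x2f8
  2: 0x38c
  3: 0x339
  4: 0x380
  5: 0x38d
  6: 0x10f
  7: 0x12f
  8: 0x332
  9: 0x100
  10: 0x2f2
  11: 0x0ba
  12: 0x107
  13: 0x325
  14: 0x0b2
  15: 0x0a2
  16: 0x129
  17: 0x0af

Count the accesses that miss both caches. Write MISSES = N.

MISSES = 8

  [0] addr=0x2fd blk=47 s=7: MISS | VC []
  [1] addr=0x2f8 blk=47 s=7: L1-HIT | VC []
  [2] addr=0x38c blk=56 s=0: MISS | VC []
  [3] addr=0x339 blk=51 s=3: MISS | VC []
  [4] addr=0x380 blk=56 s=0: L1-HIT | VC []
  [5] addr=0x38d blk=56 s=0: L1-HIT | VC []
  [6] addr=0x10f blk=16 s=0: MISS | VC [56]
  [7] addr=0x12f blk=18 s=2: MISS | VC [56]
  [8] addr=0x332 blk=51 s=3: L1-HIT | VC [56]
  [9] addr=0x100 blk=16 s=0: L1-HIT | VC [56]
  [10] addr=0x2f2 blk=47 s=7: L1-HIT | VC [56]
  [11] addr=0xba blk=11 s=3: MISS | VC [56, 51]
  [12] addr=0x107 blk=16 s=0: L1-HIT | VC [56, 51]
  [13] addr=0x325 blk=50 s=2: MISS | VC [56, 51, 18]
  [14] addr=0xb2 blk=11 s=3: L1-HIT | VC [56, 51, 18]
  [15] addr=0xa2 blk=10 s=2: MISS | VC [51, 18, 50]
  [16] addr=0x129 blk=18 s=2: VC-HIT | VC [51, 10, 50]
  [17] addr=0xaf blk=10 s=2: VC-HIT | VC [51, 18, 50]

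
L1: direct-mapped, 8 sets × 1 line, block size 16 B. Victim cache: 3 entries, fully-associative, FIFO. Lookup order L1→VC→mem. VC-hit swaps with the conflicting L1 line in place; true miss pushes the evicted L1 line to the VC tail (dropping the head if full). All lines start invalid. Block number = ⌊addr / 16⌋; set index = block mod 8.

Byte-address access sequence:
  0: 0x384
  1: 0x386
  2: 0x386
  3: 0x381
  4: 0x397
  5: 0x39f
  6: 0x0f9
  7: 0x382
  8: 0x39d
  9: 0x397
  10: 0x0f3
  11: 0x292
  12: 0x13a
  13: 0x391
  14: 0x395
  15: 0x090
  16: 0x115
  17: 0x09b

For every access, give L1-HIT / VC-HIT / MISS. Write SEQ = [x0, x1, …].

SEQ = [MISS, L1-HIT, L1-HIT, L1-HIT, MISS, L1-HIT, MISS, L1-HIT, L1-HIT, L1-HIT, L1-HIT, MISS, MISS, VC-HIT, L1-HIT, MISS, MISS, VC-HIT]

  [0] addr=0x384 blk=56 s=0: MISS | VC []
  [1] addr=0x386 blk=56 s=0: L1-HIT | VC []
  [2] addr=0x386 blk=56 s=0: L1-HIT | VC []
  [3] addr=0x381 blk=56 s=0: L1-HIT | VC []
  [4] addr=0x397 blk=57 s=1: MISS | VC []
  [5] addr=0x39f blk=57 s=1: L1-HIT | VC []
  [6] addr=0xf9 blk=15 s=7: MISS | VC []
  [7] addr=0x382 blk=56 s=0: L1-HIT | VC []
  [8] addr=0x39d blk=57 s=1: L1-HIT | VC []
  [9] addr=0x397 blk=57 s=1: L1-HIT | VC []
  [10] addr=0xf3 blk=15 s=7: L1-HIT | VC []
  [11] addr=0x292 blk=41 s=1: MISS | VC [57]
  [12] addr=0x13a blk=19 s=3: MISS | VC [57]
  [13] addr=0x391 blk=57 s=1: VC-HIT | VC [41]
  [14] addr=0x395 blk=57 s=1: L1-HIT | VC [41]
  [15] addr=0x90 blk=9 s=1: MISS | VC [41, 57]
  [16] addr=0x115 blk=17 s=1: MISS | VC [41, 57, 9]
  [17] addr=0x9b blk=9 s=1: VC-HIT | VC [41, 57, 17]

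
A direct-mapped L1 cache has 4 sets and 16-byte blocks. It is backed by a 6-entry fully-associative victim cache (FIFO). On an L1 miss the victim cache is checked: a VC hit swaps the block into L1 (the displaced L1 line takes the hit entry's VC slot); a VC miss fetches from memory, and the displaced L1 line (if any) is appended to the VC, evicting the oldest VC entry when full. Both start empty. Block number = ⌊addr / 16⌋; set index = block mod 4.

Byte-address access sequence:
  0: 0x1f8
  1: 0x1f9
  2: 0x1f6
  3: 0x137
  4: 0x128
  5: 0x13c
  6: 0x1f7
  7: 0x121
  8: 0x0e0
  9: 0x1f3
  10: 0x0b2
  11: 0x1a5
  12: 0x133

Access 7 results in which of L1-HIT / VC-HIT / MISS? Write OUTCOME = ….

  [0] addr=0x1f8 blk=31 s=3: MISS | VC []
  [1] addr=0x1f9 blk=31 s=3: L1-HIT | VC []
  [2] addr=0x1f6 blk=31 s=3: L1-HIT | VC []
  [3] addr=0x137 blk=19 s=3: MISS | VC [31]
  [4] addr=0x128 blk=18 s=2: MISS | VC [31]
  [5] addr=0x13c blk=19 s=3: L1-HIT | VC [31]
  [6] addr=0x1f7 blk=31 s=3: VC-HIT | VC [19]
  [7] addr=0x121 blk=18 s=2: L1-HIT | VC [19]
  [8] addr=0xe0 blk=14 s=2: MISS | VC [19, 18]
  [9] addr=0x1f3 blk=31 s=3: L1-HIT | VC [19, 18]
  [10] addr=0xb2 blk=11 s=3: MISS | VC [19, 18, 31]
  [11] addr=0x1a5 blk=26 s=2: MISS | VC [19, 18, 31, 14]
  [12] addr=0x133 blk=19 s=3: VC-HIT | VC [11, 18, 31, 14]

OUTCOME = L1-HIT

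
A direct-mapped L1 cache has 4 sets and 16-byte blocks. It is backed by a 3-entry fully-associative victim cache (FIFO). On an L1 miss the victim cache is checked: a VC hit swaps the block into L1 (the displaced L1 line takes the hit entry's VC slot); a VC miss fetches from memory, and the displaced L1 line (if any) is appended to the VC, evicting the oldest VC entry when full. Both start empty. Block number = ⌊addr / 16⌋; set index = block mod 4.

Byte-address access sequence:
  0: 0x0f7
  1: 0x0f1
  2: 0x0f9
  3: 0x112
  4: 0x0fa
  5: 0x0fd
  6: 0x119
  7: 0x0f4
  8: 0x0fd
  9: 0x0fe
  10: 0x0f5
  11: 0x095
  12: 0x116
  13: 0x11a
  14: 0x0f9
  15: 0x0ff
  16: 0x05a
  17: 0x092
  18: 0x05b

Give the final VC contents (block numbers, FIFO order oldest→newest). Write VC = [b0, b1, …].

VC = [9, 17]

  [0] addr=0xf7 blk=15 s=3: MISS | VC []
  [1] addr=0xf1 blk=15 s=3: L1-HIT | VC []
  [2] addr=0xf9 blk=15 s=3: L1-HIT | VC []
  [3] addr=0x112 blk=17 s=1: MISS | VC []
  [4] addr=0xfa blk=15 s=3: L1-HIT | VC []
  [5] addr=0xfd blk=15 s=3: L1-HIT | VC []
  [6] addr=0x119 blk=17 s=1: L1-HIT | VC []
  [7] addr=0xf4 blk=15 s=3: L1-HIT | VC []
  [8] addr=0xfd blk=15 s=3: L1-HIT | VC []
  [9] addr=0xfe blk=15 s=3: L1-HIT | VC []
  [10] addr=0xf5 blk=15 s=3: L1-HIT | VC []
  [11] addr=0x95 blk=9 s=1: MISS | VC [17]
  [12] addr=0x116 blk=17 s=1: VC-HIT | VC [9]
  [13] addr=0x11a blk=17 s=1: L1-HIT | VC [9]
  [14] addr=0xf9 blk=15 s=3: L1-HIT | VC [9]
  [15] addr=0xff blk=15 s=3: L1-HIT | VC [9]
  [16] addr=0x5a blk=5 s=1: MISS | VC [9, 17]
  [17] addr=0x92 blk=9 s=1: VC-HIT | VC [5, 17]
  [18] addr=0x5b blk=5 s=1: VC-HIT | VC [9, 17]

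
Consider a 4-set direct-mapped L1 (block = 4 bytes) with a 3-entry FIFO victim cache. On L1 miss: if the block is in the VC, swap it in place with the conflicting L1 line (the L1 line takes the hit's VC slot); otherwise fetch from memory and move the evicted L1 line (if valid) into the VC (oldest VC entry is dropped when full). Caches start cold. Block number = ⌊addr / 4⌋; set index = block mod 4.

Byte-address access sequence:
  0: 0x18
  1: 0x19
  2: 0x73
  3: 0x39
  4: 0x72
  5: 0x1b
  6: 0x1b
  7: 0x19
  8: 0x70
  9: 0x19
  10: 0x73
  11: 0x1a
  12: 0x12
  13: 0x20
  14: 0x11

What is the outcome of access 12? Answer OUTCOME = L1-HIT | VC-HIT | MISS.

0: 0x18 (blk 6, set 2) → MISS  vc=[]
1: 0x19 (blk 6, set 2) → L1-HIT  vc=[]
2: 0x73 (blk 28, set 0) → MISS  vc=[]
3: 0x39 (blk 14, set 2) → MISS  vc=[6]
4: 0x72 (blk 28, set 0) → L1-HIT  vc=[6]
5: 0x1b (blk 6, set 2) → VC-HIT  vc=[14]
6: 0x1b (blk 6, set 2) → L1-HIT  vc=[14]
7: 0x19 (blk 6, set 2) → L1-HIT  vc=[14]
8: 0x70 (blk 28, set 0) → L1-HIT  vc=[14]
9: 0x19 (blk 6, set 2) → L1-HIT  vc=[14]
10: 0x73 (blk 28, set 0) → L1-HIT  vc=[14]
11: 0x1a (blk 6, set 2) → L1-HIT  vc=[14]
12: 0x12 (blk 4, set 0) → MISS  vc=[14, 28]
13: 0x20 (blk 8, set 0) → MISS  vc=[14, 28, 4]
14: 0x11 (blk 4, set 0) → VC-HIT  vc=[14, 28, 8]

OUTCOME = MISS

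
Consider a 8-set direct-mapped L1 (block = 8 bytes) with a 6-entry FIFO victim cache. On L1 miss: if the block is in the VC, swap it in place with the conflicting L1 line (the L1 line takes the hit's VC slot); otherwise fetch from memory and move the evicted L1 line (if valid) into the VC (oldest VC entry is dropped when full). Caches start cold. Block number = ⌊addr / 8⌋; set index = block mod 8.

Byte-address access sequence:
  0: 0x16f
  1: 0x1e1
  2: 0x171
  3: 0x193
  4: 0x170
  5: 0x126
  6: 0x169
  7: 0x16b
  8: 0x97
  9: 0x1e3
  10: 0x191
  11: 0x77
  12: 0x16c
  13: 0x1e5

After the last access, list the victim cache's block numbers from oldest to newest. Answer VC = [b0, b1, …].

0: 0x16f (blk 45, set 5) → MISS  vc=[]
1: 0x1e1 (blk 60, set 4) → MISS  vc=[]
2: 0x171 (blk 46, set 6) → MISS  vc=[]
3: 0x193 (blk 50, set 2) → MISS  vc=[]
4: 0x170 (blk 46, set 6) → L1-HIT  vc=[]
5: 0x126 (blk 36, set 4) → MISS  vc=[60]
6: 0x169 (blk 45, set 5) → L1-HIT  vc=[60]
7: 0x16b (blk 45, set 5) → L1-HIT  vc=[60]
8: 0x97 (blk 18, set 2) → MISS  vc=[60, 50]
9: 0x1e3 (blk 60, set 4) → VC-HIT  vc=[36, 50]
10: 0x191 (blk 50, set 2) → VC-HIT  vc=[36, 18]
11: 0x77 (blk 14, set 6) → MISS  vc=[36, 18, 46]
12: 0x16c (blk 45, set 5) → L1-HIT  vc=[36, 18, 46]
13: 0x1e5 (blk 60, set 4) → L1-HIT  vc=[36, 18, 46]

VC = [36, 18, 46]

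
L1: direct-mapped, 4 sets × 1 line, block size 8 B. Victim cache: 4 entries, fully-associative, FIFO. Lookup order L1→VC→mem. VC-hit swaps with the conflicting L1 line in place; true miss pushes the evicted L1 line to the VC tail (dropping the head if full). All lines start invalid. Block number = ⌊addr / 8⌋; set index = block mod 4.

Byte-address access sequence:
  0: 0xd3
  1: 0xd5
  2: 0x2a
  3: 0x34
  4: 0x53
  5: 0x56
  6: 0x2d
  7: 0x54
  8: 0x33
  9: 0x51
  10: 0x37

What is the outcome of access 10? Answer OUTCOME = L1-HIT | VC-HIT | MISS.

OUTCOME = VC-HIT

#0 0xd3→b26/s2 MISS; vc=[]
#1 0xd5→b26/s2 L1-HIT; vc=[]
#2 0x2a→b5/s1 MISS; vc=[]
#3 0x34→b6/s2 MISS; vc=[26]
#4 0x53→b10/s2 MISS; vc=[26,6]
#5 0x56→b10/s2 L1-HIT; vc=[26,6]
#6 0x2d→b5/s1 L1-HIT; vc=[26,6]
#7 0x54→b10/s2 L1-HIT; vc=[26,6]
#8 0x33→b6/s2 VC-HIT; vc=[26,10]
#9 0x51→b10/s2 VC-HIT; vc=[26,6]
#10 0x37→b6/s2 VC-HIT; vc=[26,10]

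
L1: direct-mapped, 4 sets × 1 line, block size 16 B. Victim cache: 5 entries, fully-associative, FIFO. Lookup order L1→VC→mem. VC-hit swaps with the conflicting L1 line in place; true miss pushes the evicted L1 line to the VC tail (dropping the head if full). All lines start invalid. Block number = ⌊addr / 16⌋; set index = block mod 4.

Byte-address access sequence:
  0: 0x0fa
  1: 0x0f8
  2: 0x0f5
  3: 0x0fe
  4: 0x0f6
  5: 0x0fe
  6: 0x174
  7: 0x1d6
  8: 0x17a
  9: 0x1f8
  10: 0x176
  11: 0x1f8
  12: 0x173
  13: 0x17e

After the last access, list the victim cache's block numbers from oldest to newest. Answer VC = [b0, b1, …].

VC = [15, 31]

#0 0xfa→b15/s3 MISS; vc=[]
#1 0xf8→b15/s3 L1-HIT; vc=[]
#2 0xf5→b15/s3 L1-HIT; vc=[]
#3 0xfe→b15/s3 L1-HIT; vc=[]
#4 0xf6→b15/s3 L1-HIT; vc=[]
#5 0xfe→b15/s3 L1-HIT; vc=[]
#6 0x174→b23/s3 MISS; vc=[15]
#7 0x1d6→b29/s1 MISS; vc=[15]
#8 0x17a→b23/s3 L1-HIT; vc=[15]
#9 0x1f8→b31/s3 MISS; vc=[15,23]
#10 0x176→b23/s3 VC-HIT; vc=[15,31]
#11 0x1f8→b31/s3 VC-HIT; vc=[15,23]
#12 0x173→b23/s3 VC-HIT; vc=[15,31]
#13 0x17e→b23/s3 L1-HIT; vc=[15,31]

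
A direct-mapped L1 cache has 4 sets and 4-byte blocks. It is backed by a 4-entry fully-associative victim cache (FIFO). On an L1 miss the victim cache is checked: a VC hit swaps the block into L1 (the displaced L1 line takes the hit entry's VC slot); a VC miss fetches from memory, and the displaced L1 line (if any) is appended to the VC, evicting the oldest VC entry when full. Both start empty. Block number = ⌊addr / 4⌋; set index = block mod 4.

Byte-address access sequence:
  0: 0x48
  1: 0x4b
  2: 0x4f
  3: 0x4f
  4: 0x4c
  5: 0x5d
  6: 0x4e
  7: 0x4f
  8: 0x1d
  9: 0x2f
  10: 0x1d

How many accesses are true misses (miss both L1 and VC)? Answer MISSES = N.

#0 0x48→b18/s2 MISS; vc=[]
#1 0x4b→b18/s2 L1-HIT; vc=[]
#2 0x4f→b19/s3 MISS; vc=[]
#3 0x4f→b19/s3 L1-HIT; vc=[]
#4 0x4c→b19/s3 L1-HIT; vc=[]
#5 0x5d→b23/s3 MISS; vc=[19]
#6 0x4e→b19/s3 VC-HIT; vc=[23]
#7 0x4f→b19/s3 L1-HIT; vc=[23]
#8 0x1d→b7/s3 MISS; vc=[23,19]
#9 0x2f→b11/s3 MISS; vc=[23,19,7]
#10 0x1d→b7/s3 VC-HIT; vc=[23,19,11]

MISSES = 5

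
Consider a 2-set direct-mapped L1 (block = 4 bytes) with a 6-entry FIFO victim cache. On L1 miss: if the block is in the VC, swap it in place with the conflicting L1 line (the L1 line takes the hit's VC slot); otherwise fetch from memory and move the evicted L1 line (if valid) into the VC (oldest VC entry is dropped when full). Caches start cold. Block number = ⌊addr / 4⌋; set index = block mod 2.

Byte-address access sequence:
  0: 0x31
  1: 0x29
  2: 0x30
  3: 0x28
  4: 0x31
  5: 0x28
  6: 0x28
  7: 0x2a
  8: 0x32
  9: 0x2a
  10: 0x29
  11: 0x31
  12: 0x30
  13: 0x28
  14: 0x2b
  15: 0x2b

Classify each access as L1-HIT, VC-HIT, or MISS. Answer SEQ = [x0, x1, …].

0: 0x31 (blk 12, set 0) → MISS  vc=[]
1: 0x29 (blk 10, set 0) → MISS  vc=[12]
2: 0x30 (blk 12, set 0) → VC-HIT  vc=[10]
3: 0x28 (blk 10, set 0) → VC-HIT  vc=[12]
4: 0x31 (blk 12, set 0) → VC-HIT  vc=[10]
5: 0x28 (blk 10, set 0) → VC-HIT  vc=[12]
6: 0x28 (blk 10, set 0) → L1-HIT  vc=[12]
7: 0x2a (blk 10, set 0) → L1-HIT  vc=[12]
8: 0x32 (blk 12, set 0) → VC-HIT  vc=[10]
9: 0x2a (blk 10, set 0) → VC-HIT  vc=[12]
10: 0x29 (blk 10, set 0) → L1-HIT  vc=[12]
11: 0x31 (blk 12, set 0) → VC-HIT  vc=[10]
12: 0x30 (blk 12, set 0) → L1-HIT  vc=[10]
13: 0x28 (blk 10, set 0) → VC-HIT  vc=[12]
14: 0x2b (blk 10, set 0) → L1-HIT  vc=[12]
15: 0x2b (blk 10, set 0) → L1-HIT  vc=[12]

SEQ = [MISS, MISS, VC-HIT, VC-HIT, VC-HIT, VC-HIT, L1-HIT, L1-HIT, VC-HIT, VC-HIT, L1-HIT, VC-HIT, L1-HIT, VC-HIT, L1-HIT, L1-HIT]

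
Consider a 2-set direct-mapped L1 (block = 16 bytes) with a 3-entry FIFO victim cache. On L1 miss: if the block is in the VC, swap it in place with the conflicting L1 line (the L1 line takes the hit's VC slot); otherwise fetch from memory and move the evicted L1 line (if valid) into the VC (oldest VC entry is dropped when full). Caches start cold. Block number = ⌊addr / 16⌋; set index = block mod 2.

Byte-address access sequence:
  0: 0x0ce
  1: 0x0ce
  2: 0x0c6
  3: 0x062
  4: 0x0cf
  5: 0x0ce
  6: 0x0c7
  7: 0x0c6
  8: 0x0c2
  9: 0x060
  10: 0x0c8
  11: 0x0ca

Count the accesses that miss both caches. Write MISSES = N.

MISSES = 2

0: 0xce (blk 12, set 0) → MISS  vc=[]
1: 0xce (blk 12, set 0) → L1-HIT  vc=[]
2: 0xc6 (blk 12, set 0) → L1-HIT  vc=[]
3: 0x62 (blk 6, set 0) → MISS  vc=[12]
4: 0xcf (blk 12, set 0) → VC-HIT  vc=[6]
5: 0xce (blk 12, set 0) → L1-HIT  vc=[6]
6: 0xc7 (blk 12, set 0) → L1-HIT  vc=[6]
7: 0xc6 (blk 12, set 0) → L1-HIT  vc=[6]
8: 0xc2 (blk 12, set 0) → L1-HIT  vc=[6]
9: 0x60 (blk 6, set 0) → VC-HIT  vc=[12]
10: 0xc8 (blk 12, set 0) → VC-HIT  vc=[6]
11: 0xca (blk 12, set 0) → L1-HIT  vc=[6]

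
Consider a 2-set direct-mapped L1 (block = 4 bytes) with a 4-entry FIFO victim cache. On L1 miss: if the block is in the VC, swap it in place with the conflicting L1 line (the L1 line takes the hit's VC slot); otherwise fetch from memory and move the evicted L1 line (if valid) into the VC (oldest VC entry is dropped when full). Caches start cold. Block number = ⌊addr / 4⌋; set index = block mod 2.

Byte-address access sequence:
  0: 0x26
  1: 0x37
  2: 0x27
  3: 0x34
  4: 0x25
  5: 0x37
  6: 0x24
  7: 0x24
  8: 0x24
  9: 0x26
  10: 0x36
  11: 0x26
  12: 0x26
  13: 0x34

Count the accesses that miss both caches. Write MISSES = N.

MISSES = 2

#0 0x26→b9/s1 MISS; vc=[]
#1 0x37→b13/s1 MISS; vc=[9]
#2 0x27→b9/s1 VC-HIT; vc=[13]
#3 0x34→b13/s1 VC-HIT; vc=[9]
#4 0x25→b9/s1 VC-HIT; vc=[13]
#5 0x37→b13/s1 VC-HIT; vc=[9]
#6 0x24→b9/s1 VC-HIT; vc=[13]
#7 0x24→b9/s1 L1-HIT; vc=[13]
#8 0x24→b9/s1 L1-HIT; vc=[13]
#9 0x26→b9/s1 L1-HIT; vc=[13]
#10 0x36→b13/s1 VC-HIT; vc=[9]
#11 0x26→b9/s1 VC-HIT; vc=[13]
#12 0x26→b9/s1 L1-HIT; vc=[13]
#13 0x34→b13/s1 VC-HIT; vc=[9]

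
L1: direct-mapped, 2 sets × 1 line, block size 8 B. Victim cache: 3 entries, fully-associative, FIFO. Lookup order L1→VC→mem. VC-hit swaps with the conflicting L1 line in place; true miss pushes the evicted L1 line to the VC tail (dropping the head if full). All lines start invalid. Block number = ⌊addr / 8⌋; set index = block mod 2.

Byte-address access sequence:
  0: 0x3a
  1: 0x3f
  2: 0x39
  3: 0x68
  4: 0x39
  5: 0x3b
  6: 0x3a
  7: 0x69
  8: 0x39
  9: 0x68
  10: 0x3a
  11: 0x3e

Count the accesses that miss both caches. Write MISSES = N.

  [0] addr=0x3a blk=7 s=1: MISS | VC []
  [1] addr=0x3f blk=7 s=1: L1-HIT | VC []
  [2] addr=0x39 blk=7 s=1: L1-HIT | VC []
  [3] addr=0x68 blk=13 s=1: MISS | VC [7]
  [4] addr=0x39 blk=7 s=1: VC-HIT | VC [13]
  [5] addr=0x3b blk=7 s=1: L1-HIT | VC [13]
  [6] addr=0x3a blk=7 s=1: L1-HIT | VC [13]
  [7] addr=0x69 blk=13 s=1: VC-HIT | VC [7]
  [8] addr=0x39 blk=7 s=1: VC-HIT | VC [13]
  [9] addr=0x68 blk=13 s=1: VC-HIT | VC [7]
  [10] addr=0x3a blk=7 s=1: VC-HIT | VC [13]
  [11] addr=0x3e blk=7 s=1: L1-HIT | VC [13]

MISSES = 2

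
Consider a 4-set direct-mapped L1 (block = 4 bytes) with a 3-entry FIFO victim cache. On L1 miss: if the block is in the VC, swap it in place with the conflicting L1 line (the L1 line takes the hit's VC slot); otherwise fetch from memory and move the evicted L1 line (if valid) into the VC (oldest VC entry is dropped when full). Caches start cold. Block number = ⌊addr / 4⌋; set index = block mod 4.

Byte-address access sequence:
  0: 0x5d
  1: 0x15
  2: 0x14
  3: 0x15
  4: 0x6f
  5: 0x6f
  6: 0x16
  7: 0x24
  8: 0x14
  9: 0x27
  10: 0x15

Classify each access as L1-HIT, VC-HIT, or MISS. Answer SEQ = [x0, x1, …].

#0 0x5d→b23/s3 MISS; vc=[]
#1 0x15→b5/s1 MISS; vc=[]
#2 0x14→b5/s1 L1-HIT; vc=[]
#3 0x15→b5/s1 L1-HIT; vc=[]
#4 0x6f→b27/s3 MISS; vc=[23]
#5 0x6f→b27/s3 L1-HIT; vc=[23]
#6 0x16→b5/s1 L1-HIT; vc=[23]
#7 0x24→b9/s1 MISS; vc=[23,5]
#8 0x14→b5/s1 VC-HIT; vc=[23,9]
#9 0x27→b9/s1 VC-HIT; vc=[23,5]
#10 0x15→b5/s1 VC-HIT; vc=[23,9]

SEQ = [MISS, MISS, L1-HIT, L1-HIT, MISS, L1-HIT, L1-HIT, MISS, VC-HIT, VC-HIT, VC-HIT]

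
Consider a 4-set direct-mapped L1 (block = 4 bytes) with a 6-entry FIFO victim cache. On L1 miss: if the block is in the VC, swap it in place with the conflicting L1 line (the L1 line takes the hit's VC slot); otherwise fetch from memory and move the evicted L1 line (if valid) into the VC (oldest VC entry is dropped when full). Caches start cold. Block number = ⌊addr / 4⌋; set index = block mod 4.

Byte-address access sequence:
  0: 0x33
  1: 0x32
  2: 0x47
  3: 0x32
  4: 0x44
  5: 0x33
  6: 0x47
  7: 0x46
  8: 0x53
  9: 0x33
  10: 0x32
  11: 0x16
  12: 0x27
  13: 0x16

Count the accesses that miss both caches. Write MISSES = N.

MISSES = 5

  [0] addr=0x33 blk=12 s=0: MISS | VC []
  [1] addr=0x32 blk=12 s=0: L1-HIT | VC []
  [2] addr=0x47 blk=17 s=1: MISS | VC []
  [3] addr=0x32 blk=12 s=0: L1-HIT | VC []
  [4] addr=0x44 blk=17 s=1: L1-HIT | VC []
  [5] addr=0x33 blk=12 s=0: L1-HIT | VC []
  [6] addr=0x47 blk=17 s=1: L1-HIT | VC []
  [7] addr=0x46 blk=17 s=1: L1-HIT | VC []
  [8] addr=0x53 blk=20 s=0: MISS | VC [12]
  [9] addr=0x33 blk=12 s=0: VC-HIT | VC [20]
  [10] addr=0x32 blk=12 s=0: L1-HIT | VC [20]
  [11] addr=0x16 blk=5 s=1: MISS | VC [20, 17]
  [12] addr=0x27 blk=9 s=1: MISS | VC [20, 17, 5]
  [13] addr=0x16 blk=5 s=1: VC-HIT | VC [20, 17, 9]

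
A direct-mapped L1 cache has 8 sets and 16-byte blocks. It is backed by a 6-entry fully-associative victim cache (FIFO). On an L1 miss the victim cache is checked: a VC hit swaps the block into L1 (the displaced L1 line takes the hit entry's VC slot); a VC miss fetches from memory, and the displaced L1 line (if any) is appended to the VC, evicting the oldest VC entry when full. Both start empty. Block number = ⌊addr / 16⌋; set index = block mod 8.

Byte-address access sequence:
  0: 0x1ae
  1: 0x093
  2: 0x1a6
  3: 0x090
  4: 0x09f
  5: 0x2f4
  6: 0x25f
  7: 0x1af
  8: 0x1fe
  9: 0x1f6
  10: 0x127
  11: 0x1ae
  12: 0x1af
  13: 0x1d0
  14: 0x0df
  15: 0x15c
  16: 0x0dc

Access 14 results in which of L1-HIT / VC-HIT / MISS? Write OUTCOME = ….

OUTCOME = MISS

0: 0x1ae (blk 26, set 2) → MISS  vc=[]
1: 0x93 (blk 9, set 1) → MISS  vc=[]
2: 0x1a6 (blk 26, set 2) → L1-HIT  vc=[]
3: 0x90 (blk 9, set 1) → L1-HIT  vc=[]
4: 0x9f (blk 9, set 1) → L1-HIT  vc=[]
5: 0x2f4 (blk 47, set 7) → MISS  vc=[]
6: 0x25f (blk 37, set 5) → MISS  vc=[]
7: 0x1af (blk 26, set 2) → L1-HIT  vc=[]
8: 0x1fe (blk 31, set 7) → MISS  vc=[47]
9: 0x1f6 (blk 31, set 7) → L1-HIT  vc=[47]
10: 0x127 (blk 18, set 2) → MISS  vc=[47, 26]
11: 0x1ae (blk 26, set 2) → VC-HIT  vc=[47, 18]
12: 0x1af (blk 26, set 2) → L1-HIT  vc=[47, 18]
13: 0x1d0 (blk 29, set 5) → MISS  vc=[47, 18, 37]
14: 0xdf (blk 13, set 5) → MISS  vc=[47, 18, 37, 29]
15: 0x15c (blk 21, set 5) → MISS  vc=[47, 18, 37, 29, 13]
16: 0xdc (blk 13, set 5) → VC-HIT  vc=[47, 18, 37, 29, 21]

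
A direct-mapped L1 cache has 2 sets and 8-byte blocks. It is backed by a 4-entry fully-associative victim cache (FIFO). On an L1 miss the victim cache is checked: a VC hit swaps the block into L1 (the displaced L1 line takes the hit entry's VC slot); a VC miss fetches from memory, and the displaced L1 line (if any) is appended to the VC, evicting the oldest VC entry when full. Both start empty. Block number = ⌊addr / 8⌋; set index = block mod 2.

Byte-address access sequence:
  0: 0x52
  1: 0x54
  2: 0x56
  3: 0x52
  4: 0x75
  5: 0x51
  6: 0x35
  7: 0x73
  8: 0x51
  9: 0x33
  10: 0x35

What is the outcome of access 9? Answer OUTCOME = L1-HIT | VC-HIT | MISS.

  [0] addr=0x52 blk=10 s=0: MISS | VC []
  [1] addr=0x54 blk=10 s=0: L1-HIT | VC []
  [2] addr=0x56 blk=10 s=0: L1-HIT | VC []
  [3] addr=0x52 blk=10 s=0: L1-HIT | VC []
  [4] addr=0x75 blk=14 s=0: MISS | VC [10]
  [5] addr=0x51 blk=10 s=0: VC-HIT | VC [14]
  [6] addr=0x35 blk=6 s=0: MISS | VC [14, 10]
  [7] addr=0x73 blk=14 s=0: VC-HIT | VC [6, 10]
  [8] addr=0x51 blk=10 s=0: VC-HIT | VC [6, 14]
  [9] addr=0x33 blk=6 s=0: VC-HIT | VC [10, 14]
  [10] addr=0x35 blk=6 s=0: L1-HIT | VC [10, 14]

OUTCOME = VC-HIT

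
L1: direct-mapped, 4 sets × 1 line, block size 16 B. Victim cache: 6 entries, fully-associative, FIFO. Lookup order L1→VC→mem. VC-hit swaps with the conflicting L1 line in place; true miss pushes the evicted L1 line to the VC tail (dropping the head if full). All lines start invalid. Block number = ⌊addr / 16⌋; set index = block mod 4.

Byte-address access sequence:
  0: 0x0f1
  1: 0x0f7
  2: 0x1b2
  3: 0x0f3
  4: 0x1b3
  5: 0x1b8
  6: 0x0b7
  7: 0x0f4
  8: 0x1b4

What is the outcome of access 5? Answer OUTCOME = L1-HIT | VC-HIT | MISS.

  [0] addr=0xf1 blk=15 s=3: MISS | VC []
  [1] addr=0xf7 blk=15 s=3: L1-HIT | VC []
  [2] addr=0x1b2 blk=27 s=3: MISS | VC [15]
  [3] addr=0xf3 blk=15 s=3: VC-HIT | VC [27]
  [4] addr=0x1b3 blk=27 s=3: VC-HIT | VC [15]
  [5] addr=0x1b8 blk=27 s=3: L1-HIT | VC [15]
  [6] addr=0xb7 blk=11 s=3: MISS | VC [15, 27]
  [7] addr=0xf4 blk=15 s=3: VC-HIT | VC [11, 27]
  [8] addr=0x1b4 blk=27 s=3: VC-HIT | VC [11, 15]

OUTCOME = L1-HIT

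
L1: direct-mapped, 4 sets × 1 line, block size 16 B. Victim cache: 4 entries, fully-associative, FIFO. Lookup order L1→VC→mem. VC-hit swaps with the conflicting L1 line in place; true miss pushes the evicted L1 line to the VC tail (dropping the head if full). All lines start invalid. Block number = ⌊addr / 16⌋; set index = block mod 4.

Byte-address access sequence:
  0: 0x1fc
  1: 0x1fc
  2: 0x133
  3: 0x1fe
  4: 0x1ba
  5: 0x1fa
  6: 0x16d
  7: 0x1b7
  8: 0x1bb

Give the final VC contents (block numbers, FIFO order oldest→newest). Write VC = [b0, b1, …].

0: 0x1fc (blk 31, set 3) → MISS  vc=[]
1: 0x1fc (blk 31, set 3) → L1-HIT  vc=[]
2: 0x133 (blk 19, set 3) → MISS  vc=[31]
3: 0x1fe (blk 31, set 3) → VC-HIT  vc=[19]
4: 0x1ba (blk 27, set 3) → MISS  vc=[19, 31]
5: 0x1fa (blk 31, set 3) → VC-HIT  vc=[19, 27]
6: 0x16d (blk 22, set 2) → MISS  vc=[19, 27]
7: 0x1b7 (blk 27, set 3) → VC-HIT  vc=[19, 31]
8: 0x1bb (blk 27, set 3) → L1-HIT  vc=[19, 31]

VC = [19, 31]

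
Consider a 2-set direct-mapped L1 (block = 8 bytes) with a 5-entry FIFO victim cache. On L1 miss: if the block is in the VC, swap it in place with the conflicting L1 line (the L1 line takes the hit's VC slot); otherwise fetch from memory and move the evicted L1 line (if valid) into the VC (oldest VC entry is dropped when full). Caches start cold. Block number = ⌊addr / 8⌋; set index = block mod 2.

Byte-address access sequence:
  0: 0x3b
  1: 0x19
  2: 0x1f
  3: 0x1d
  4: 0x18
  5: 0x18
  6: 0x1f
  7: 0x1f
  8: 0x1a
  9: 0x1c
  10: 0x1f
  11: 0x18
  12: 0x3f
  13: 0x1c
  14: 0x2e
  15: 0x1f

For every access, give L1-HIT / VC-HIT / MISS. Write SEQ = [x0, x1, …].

0: 0x3b (blk 7, set 1) → MISS  vc=[]
1: 0x19 (blk 3, set 1) → MISS  vc=[7]
2: 0x1f (blk 3, set 1) → L1-HIT  vc=[7]
3: 0x1d (blk 3, set 1) → L1-HIT  vc=[7]
4: 0x18 (blk 3, set 1) → L1-HIT  vc=[7]
5: 0x18 (blk 3, set 1) → L1-HIT  vc=[7]
6: 0x1f (blk 3, set 1) → L1-HIT  vc=[7]
7: 0x1f (blk 3, set 1) → L1-HIT  vc=[7]
8: 0x1a (blk 3, set 1) → L1-HIT  vc=[7]
9: 0x1c (blk 3, set 1) → L1-HIT  vc=[7]
10: 0x1f (blk 3, set 1) → L1-HIT  vc=[7]
11: 0x18 (blk 3, set 1) → L1-HIT  vc=[7]
12: 0x3f (blk 7, set 1) → VC-HIT  vc=[3]
13: 0x1c (blk 3, set 1) → VC-HIT  vc=[7]
14: 0x2e (blk 5, set 1) → MISS  vc=[7, 3]
15: 0x1f (blk 3, set 1) → VC-HIT  vc=[7, 5]

SEQ = [MISS, MISS, L1-HIT, L1-HIT, L1-HIT, L1-HIT, L1-HIT, L1-HIT, L1-HIT, L1-HIT, L1-HIT, L1-HIT, VC-HIT, VC-HIT, MISS, VC-HIT]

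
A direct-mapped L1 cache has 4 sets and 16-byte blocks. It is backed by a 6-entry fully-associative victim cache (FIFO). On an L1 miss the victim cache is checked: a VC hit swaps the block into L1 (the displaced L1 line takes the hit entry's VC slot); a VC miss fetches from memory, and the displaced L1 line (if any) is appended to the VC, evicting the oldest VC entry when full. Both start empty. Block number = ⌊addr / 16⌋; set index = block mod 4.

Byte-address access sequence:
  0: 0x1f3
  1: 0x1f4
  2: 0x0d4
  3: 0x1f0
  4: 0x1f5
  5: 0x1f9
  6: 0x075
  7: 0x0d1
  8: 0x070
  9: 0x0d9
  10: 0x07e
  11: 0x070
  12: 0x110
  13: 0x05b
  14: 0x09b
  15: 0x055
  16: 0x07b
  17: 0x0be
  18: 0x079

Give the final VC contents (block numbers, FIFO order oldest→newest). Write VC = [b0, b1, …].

  [0] addr=0x1f3 blk=31 s=3: MISS | VC []
  [1] addr=0x1f4 blk=31 s=3: L1-HIT | VC []
  [2] addr=0xd4 blk=13 s=1: MISS | VC []
  [3] addr=0x1f0 blk=31 s=3: L1-HIT | VC []
  [4] addr=0x1f5 blk=31 s=3: L1-HIT | VC []
  [5] addr=0x1f9 blk=31 s=3: L1-HIT | VC []
  [6] addr=0x75 blk=7 s=3: MISS | VC [31]
  [7] addr=0xd1 blk=13 s=1: L1-HIT | VC [31]
  [8] addr=0x70 blk=7 s=3: L1-HIT | VC [31]
  [9] addr=0xd9 blk=13 s=1: L1-HIT | VC [31]
  [10] addr=0x7e blk=7 s=3: L1-HIT | VC [31]
  [11] addr=0x70 blk=7 s=3: L1-HIT | VC [31]
  [12] addr=0x110 blk=17 s=1: MISS | VC [31, 13]
  [13] addr=0x5b blk=5 s=1: MISS | VC [31, 13, 17]
  [14] addr=0x9b blk=9 s=1: MISS | VC [31, 13, 17, 5]
  [15] addr=0x55 blk=5 s=1: VC-HIT | VC [31, 13, 17, 9]
  [16] addr=0x7b blk=7 s=3: L1-HIT | VC [31, 13, 17, 9]
  [17] addr=0xbe blk=11 s=3: MISS | VC [31, 13, 17, 9, 7]
  [18] addr=0x79 blk=7 s=3: VC-HIT | VC [31, 13, 17, 9, 11]

VC = [31, 13, 17, 9, 11]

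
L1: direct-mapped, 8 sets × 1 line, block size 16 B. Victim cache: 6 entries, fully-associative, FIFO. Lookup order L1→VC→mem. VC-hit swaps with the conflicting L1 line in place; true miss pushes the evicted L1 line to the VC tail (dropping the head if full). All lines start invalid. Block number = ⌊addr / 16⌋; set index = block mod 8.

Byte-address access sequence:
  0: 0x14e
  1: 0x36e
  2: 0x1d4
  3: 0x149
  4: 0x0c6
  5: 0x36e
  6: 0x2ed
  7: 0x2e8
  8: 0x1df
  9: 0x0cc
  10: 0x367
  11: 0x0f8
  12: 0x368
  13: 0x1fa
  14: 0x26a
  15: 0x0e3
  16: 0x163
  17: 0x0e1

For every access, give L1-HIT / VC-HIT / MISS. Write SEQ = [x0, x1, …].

SEQ = [MISS, MISS, MISS, L1-HIT, MISS, L1-HIT, MISS, L1-HIT, L1-HIT, L1-HIT, VC-HIT, MISS, L1-HIT, MISS, MISS, MISS, MISS, VC-HIT]

  [0] addr=0x14e blk=20 s=4: MISS | VC []
  [1] addr=0x36e blk=54 s=6: MISS | VC []
  [2] addr=0x1d4 blk=29 s=5: MISS | VC []
  [3] addr=0x149 blk=20 s=4: L1-HIT | VC []
  [4] addr=0xc6 blk=12 s=4: MISS | VC [20]
  [5] addr=0x36e blk=54 s=6: L1-HIT | VC [20]
  [6] addr=0x2ed blk=46 s=6: MISS | VC [20, 54]
  [7] addr=0x2e8 blk=46 s=6: L1-HIT | VC [20, 54]
  [8] addr=0x1df blk=29 s=5: L1-HIT | VC [20, 54]
  [9] addr=0xcc blk=12 s=4: L1-HIT | VC [20, 54]
  [10] addr=0x367 blk=54 s=6: VC-HIT | VC [20, 46]
  [11] addr=0xf8 blk=15 s=7: MISS | VC [20, 46]
  [12] addr=0x368 blk=54 s=6: L1-HIT | VC [20, 46]
  [13] addr=0x1fa blk=31 s=7: MISS | VC [20, 46, 15]
  [14] addr=0x26a blk=38 s=6: MISS | VC [20, 46, 15, 54]
  [15] addr=0xe3 blk=14 s=6: MISS | VC [20, 46, 15, 54, 38]
  [16] addr=0x163 blk=22 s=6: MISS | VC [20, 46, 15, 54, 38, 14]
  [17] addr=0xe1 blk=14 s=6: VC-HIT | VC [20, 46, 15, 54, 38, 22]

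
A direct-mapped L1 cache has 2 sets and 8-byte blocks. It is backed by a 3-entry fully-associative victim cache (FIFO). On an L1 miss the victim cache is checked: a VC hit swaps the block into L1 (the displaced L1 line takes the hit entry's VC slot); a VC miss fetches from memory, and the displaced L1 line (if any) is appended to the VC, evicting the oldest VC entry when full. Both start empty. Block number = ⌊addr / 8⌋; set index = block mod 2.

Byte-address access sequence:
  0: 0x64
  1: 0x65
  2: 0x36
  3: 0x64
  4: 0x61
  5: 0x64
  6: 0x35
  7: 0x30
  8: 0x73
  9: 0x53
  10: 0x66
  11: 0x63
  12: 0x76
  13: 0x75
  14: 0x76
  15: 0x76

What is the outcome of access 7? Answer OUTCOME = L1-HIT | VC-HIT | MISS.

0: 0x64 (blk 12, set 0) → MISS  vc=[]
1: 0x65 (blk 12, set 0) → L1-HIT  vc=[]
2: 0x36 (blk 6, set 0) → MISS  vc=[12]
3: 0x64 (blk 12, set 0) → VC-HIT  vc=[6]
4: 0x61 (blk 12, set 0) → L1-HIT  vc=[6]
5: 0x64 (blk 12, set 0) → L1-HIT  vc=[6]
6: 0x35 (blk 6, set 0) → VC-HIT  vc=[12]
7: 0x30 (blk 6, set 0) → L1-HIT  vc=[12]
8: 0x73 (blk 14, set 0) → MISS  vc=[12, 6]
9: 0x53 (blk 10, set 0) → MISS  vc=[12, 6, 14]
10: 0x66 (blk 12, set 0) → VC-HIT  vc=[10, 6, 14]
11: 0x63 (blk 12, set 0) → L1-HIT  vc=[10, 6, 14]
12: 0x76 (blk 14, set 0) → VC-HIT  vc=[10, 6, 12]
13: 0x75 (blk 14, set 0) → L1-HIT  vc=[10, 6, 12]
14: 0x76 (blk 14, set 0) → L1-HIT  vc=[10, 6, 12]
15: 0x76 (blk 14, set 0) → L1-HIT  vc=[10, 6, 12]

OUTCOME = L1-HIT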